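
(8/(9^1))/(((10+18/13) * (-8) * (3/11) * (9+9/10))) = -65/17982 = -0.00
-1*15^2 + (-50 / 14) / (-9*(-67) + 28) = -993850 / 4417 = -225.01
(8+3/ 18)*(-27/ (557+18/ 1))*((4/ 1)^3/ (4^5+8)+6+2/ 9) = -59584/ 24725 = -2.41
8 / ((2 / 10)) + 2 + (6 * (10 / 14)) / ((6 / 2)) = 304 / 7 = 43.43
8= 8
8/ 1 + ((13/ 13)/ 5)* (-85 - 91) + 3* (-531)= -8101/ 5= -1620.20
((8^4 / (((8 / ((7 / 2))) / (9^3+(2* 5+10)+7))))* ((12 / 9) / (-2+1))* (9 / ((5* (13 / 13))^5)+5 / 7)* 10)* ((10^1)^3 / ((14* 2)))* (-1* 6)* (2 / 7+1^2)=124917645312 / 35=3569075580.34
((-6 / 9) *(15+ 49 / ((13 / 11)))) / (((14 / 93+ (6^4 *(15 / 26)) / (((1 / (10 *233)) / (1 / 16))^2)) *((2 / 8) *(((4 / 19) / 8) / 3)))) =-0.00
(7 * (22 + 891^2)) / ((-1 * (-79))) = 5557321 / 79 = 70345.84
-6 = -6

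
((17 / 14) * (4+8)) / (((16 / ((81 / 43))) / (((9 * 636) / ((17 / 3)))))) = 1043199 / 602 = 1732.89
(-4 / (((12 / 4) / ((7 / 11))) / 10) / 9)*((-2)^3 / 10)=224 / 297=0.75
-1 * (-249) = 249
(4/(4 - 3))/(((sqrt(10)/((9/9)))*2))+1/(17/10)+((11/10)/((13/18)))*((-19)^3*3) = -34630441/1105+sqrt(10)/5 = -31339.13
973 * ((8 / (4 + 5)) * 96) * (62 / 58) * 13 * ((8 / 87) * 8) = 6424477696 / 7569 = 848788.17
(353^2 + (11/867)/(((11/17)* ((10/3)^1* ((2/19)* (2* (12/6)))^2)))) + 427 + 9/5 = 272082325/2176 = 125037.83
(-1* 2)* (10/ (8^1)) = -5/ 2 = -2.50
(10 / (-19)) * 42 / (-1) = 22.11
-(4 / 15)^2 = -16 / 225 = -0.07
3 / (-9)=-1 / 3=-0.33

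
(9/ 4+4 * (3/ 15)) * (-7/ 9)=-427/ 180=-2.37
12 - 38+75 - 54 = -5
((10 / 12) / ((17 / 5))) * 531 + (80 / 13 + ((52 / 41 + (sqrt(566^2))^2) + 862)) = 5823605625 / 18122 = 321355.57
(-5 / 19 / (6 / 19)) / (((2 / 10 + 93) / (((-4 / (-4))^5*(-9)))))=75 / 932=0.08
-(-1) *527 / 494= 527 / 494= 1.07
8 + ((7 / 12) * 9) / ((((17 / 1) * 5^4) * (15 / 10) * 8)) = 1360007 / 170000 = 8.00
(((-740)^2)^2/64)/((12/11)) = 12884856875/3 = 4294952291.67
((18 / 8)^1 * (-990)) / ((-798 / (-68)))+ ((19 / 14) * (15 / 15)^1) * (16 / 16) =-50129 / 266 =-188.45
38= 38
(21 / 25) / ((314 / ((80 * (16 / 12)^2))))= 896 / 2355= 0.38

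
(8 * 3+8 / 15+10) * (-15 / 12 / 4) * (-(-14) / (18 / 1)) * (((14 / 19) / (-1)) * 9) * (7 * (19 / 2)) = 88837 / 24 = 3701.54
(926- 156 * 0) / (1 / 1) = 926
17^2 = 289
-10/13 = -0.77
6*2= 12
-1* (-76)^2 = -5776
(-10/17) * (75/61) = -750/1037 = -0.72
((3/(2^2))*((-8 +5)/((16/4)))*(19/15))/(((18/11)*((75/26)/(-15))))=2.26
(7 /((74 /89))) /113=623 /8362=0.07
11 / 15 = 0.73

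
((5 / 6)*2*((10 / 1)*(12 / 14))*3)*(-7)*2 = -600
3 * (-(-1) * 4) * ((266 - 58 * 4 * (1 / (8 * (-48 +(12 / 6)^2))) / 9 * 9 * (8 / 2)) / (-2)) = -17730 / 11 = -1611.82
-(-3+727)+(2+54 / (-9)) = -728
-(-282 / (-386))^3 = -2803221 / 7189057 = -0.39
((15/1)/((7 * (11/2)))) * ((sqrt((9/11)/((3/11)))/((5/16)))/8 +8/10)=12 * sqrt(3)/77 +24/77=0.58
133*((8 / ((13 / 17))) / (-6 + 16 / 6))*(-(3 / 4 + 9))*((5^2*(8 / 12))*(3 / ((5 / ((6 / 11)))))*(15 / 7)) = 523260 / 11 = 47569.09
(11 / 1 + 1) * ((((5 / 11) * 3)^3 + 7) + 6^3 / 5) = 4211472 / 6655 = 632.83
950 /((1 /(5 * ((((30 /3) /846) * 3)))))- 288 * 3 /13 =186926 /1833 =101.98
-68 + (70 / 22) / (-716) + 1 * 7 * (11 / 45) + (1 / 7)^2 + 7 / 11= -1139882587 / 17366580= -65.64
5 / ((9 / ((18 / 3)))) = 10 / 3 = 3.33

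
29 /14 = 2.07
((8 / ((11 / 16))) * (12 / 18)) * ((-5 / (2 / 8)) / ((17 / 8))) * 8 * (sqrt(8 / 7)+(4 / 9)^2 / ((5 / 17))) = -1016.71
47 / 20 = 2.35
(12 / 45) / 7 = 4 / 105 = 0.04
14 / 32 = 7 / 16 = 0.44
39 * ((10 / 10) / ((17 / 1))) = 39 / 17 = 2.29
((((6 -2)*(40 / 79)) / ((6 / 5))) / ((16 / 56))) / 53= 1400 / 12561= 0.11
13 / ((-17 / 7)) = -91 / 17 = -5.35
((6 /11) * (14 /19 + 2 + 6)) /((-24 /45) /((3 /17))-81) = -44820 /790229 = -0.06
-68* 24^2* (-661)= 25890048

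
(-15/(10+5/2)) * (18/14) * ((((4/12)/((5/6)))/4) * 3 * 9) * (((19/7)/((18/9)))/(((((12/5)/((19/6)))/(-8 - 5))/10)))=969.73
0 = 0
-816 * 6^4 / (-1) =1057536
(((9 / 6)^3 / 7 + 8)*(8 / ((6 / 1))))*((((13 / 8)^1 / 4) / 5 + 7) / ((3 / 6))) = 107635 / 672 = 160.17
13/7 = 1.86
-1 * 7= -7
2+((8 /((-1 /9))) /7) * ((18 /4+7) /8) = -179 /14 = -12.79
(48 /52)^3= 1728 /2197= 0.79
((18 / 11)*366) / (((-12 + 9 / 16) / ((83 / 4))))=-11952 / 11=-1086.55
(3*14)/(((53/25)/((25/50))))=525/53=9.91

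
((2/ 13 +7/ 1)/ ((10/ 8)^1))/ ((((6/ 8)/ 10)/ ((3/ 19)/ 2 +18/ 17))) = 364560/ 4199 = 86.82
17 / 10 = 1.70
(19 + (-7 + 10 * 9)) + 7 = 109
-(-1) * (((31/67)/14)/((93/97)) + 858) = 2414509/2814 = 858.03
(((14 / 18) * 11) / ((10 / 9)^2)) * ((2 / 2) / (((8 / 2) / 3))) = 2079 / 400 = 5.20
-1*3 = -3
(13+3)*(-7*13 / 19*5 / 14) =-520 / 19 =-27.37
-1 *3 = -3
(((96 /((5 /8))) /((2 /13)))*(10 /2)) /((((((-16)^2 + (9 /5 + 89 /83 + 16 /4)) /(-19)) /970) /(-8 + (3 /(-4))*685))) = 1660080775600 /9091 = 182607059.25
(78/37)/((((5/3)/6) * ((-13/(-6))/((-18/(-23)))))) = 11664/4255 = 2.74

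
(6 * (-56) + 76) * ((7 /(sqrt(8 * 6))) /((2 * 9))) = -455 * sqrt(3) /54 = -14.59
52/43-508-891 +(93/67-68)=-4218944/2881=-1464.40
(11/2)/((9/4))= 22/9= 2.44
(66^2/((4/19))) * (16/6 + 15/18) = 144837/2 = 72418.50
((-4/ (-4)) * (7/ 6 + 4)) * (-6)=-31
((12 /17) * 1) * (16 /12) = 16 /17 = 0.94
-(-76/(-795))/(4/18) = -114/265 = -0.43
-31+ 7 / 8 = -241 / 8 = -30.12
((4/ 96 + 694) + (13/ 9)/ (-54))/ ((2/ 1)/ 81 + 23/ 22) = 648.52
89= 89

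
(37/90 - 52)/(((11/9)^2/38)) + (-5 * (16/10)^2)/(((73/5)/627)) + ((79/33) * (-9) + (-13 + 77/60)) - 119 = -1067527987/529980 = -2014.28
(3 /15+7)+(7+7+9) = 151 /5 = 30.20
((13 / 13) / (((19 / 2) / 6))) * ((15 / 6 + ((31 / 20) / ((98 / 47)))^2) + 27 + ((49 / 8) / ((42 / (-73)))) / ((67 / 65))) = 15230538349 / 1222589200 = 12.46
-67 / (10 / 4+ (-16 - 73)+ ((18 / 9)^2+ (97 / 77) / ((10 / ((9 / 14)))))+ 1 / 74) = 26723620 / 32868259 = 0.81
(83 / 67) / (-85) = -83 / 5695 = -0.01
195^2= 38025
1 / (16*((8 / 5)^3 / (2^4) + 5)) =125 / 10512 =0.01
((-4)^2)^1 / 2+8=16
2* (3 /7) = 6 /7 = 0.86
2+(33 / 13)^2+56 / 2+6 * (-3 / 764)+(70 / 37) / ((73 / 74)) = 180676961 / 4712734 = 38.34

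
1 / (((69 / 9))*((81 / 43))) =43 / 621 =0.07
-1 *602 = -602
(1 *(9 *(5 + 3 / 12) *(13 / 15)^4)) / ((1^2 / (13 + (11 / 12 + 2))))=38186057 / 90000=424.29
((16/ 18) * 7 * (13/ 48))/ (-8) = -91/ 432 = -0.21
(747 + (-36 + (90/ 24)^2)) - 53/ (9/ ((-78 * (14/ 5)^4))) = 868747843/ 30000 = 28958.26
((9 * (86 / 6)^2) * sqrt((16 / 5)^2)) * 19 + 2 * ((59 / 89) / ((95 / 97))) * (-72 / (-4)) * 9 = 952358588 / 8455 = 112638.51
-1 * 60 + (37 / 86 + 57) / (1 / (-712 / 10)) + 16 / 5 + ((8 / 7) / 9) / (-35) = -4145.84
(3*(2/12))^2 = 1/4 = 0.25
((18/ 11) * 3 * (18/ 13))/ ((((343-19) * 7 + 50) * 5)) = 486/ 828685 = 0.00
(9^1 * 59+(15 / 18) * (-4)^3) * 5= 7165 / 3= 2388.33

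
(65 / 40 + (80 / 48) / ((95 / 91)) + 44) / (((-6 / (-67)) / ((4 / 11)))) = 1442711 / 7524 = 191.75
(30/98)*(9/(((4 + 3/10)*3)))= 450/2107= 0.21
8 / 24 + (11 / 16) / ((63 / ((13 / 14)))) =4847 / 14112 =0.34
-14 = -14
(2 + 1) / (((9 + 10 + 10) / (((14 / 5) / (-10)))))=-21 / 725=-0.03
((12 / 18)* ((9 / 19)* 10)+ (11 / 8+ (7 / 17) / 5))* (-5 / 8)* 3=-178887 / 20672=-8.65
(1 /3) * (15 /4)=5 /4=1.25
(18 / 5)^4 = 104976 / 625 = 167.96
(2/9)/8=0.03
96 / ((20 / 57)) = 1368 / 5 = 273.60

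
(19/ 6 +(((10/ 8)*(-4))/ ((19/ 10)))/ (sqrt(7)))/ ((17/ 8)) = 76/ 51 - 400*sqrt(7)/ 2261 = 1.02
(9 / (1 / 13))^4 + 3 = 187388724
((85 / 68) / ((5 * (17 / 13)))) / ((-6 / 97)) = -1261 / 408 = -3.09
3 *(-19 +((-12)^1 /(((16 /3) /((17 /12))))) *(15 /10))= -2283 /32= -71.34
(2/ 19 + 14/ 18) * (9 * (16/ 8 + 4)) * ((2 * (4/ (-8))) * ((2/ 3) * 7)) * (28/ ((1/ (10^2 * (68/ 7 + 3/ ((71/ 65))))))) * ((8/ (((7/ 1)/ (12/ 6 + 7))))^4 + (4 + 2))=-40230991986345600/ 462707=-86947013955.58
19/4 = 4.75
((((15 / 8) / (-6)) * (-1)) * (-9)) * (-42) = 945 / 8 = 118.12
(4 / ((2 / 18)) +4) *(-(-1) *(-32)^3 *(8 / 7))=-10485760 / 7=-1497965.71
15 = 15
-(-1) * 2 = 2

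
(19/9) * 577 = 10963/9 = 1218.11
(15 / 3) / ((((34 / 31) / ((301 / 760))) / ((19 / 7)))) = 1333 / 272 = 4.90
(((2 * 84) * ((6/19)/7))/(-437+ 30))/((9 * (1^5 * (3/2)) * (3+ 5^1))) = -4/23199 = -0.00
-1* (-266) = 266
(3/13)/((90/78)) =1/5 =0.20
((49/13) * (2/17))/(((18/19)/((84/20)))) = 6517/3315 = 1.97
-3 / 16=-0.19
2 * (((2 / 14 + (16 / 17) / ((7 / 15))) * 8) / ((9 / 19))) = 78128 / 1071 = 72.95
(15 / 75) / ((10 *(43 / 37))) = 37 / 2150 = 0.02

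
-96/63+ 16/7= 16/21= 0.76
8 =8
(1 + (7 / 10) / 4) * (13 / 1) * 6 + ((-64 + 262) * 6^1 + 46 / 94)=1203331 / 940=1280.14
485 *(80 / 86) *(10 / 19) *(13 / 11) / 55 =504400 / 98857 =5.10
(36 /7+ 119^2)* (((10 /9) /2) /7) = 495815 /441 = 1124.30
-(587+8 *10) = -667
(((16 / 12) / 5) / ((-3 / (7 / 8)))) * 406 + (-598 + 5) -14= -28736 / 45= -638.58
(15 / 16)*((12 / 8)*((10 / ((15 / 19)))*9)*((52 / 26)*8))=2565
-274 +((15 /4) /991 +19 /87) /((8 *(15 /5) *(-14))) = -31750004173 /115875648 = -274.00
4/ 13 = 0.31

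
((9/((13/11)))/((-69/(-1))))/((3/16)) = 176/299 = 0.59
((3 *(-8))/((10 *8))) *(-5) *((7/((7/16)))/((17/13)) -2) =261/17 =15.35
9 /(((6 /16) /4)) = 96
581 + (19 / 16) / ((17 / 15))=158317 / 272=582.05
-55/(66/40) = -100/3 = -33.33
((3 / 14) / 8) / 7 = 3 / 784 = 0.00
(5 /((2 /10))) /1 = 25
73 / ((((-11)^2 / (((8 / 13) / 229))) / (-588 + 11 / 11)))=-342808 / 360217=-0.95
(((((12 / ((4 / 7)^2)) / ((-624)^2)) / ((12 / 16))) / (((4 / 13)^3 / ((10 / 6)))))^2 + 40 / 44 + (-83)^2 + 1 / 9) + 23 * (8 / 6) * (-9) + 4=14245843991702699 / 2152583921664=6618.02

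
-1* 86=-86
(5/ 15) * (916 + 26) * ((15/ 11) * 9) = 42390/ 11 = 3853.64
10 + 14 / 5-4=44 / 5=8.80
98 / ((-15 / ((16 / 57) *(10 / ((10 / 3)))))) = -1568 / 285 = -5.50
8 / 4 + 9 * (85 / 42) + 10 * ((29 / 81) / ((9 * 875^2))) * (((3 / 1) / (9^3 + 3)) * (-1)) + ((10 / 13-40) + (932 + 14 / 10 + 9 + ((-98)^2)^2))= 92237739.38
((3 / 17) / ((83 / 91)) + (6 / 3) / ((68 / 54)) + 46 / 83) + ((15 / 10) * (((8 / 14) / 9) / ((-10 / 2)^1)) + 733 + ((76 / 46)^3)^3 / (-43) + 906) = 18808879011753167576987 / 11474540220039182895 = 1639.18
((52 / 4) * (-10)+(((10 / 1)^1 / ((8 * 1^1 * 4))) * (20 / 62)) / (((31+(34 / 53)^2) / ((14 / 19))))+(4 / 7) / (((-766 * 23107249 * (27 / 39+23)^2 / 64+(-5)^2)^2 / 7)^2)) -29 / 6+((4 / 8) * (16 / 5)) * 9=-27112538991837667405064228719941220067584834196644151839487619733 / 225129294371072974549301331807194477468117496729062205318169380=-120.43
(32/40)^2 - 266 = -265.36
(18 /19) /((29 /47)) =846 /551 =1.54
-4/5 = -0.80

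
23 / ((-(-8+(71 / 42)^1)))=966 / 265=3.65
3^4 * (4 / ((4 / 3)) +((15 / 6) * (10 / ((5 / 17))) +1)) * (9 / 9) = 7209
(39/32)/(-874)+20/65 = 111365/363584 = 0.31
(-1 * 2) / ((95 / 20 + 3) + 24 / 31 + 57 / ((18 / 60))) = -248 / 24617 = -0.01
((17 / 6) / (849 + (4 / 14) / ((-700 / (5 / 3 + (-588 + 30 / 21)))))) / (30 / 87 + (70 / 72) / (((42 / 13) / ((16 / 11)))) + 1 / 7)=8788920525 / 2437782128069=0.00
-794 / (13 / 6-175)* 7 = 32.16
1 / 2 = 0.50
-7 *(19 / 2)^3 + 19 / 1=-47861 / 8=-5982.62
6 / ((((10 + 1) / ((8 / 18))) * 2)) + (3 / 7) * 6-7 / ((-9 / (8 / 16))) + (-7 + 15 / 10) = -1676 / 693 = -2.42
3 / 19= 0.16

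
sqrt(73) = 8.54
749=749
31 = 31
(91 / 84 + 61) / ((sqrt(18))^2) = 745 / 216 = 3.45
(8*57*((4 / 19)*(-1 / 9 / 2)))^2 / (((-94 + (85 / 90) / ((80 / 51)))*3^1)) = -40960 / 403479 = -0.10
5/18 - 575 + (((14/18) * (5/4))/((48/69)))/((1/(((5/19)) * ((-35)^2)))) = -151015/1216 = -124.19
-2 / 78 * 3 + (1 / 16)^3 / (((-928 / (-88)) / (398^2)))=5544159 / 1544192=3.59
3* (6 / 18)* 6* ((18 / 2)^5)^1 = 354294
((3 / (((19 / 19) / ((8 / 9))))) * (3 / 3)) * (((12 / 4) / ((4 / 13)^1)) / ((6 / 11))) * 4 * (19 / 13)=836 / 3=278.67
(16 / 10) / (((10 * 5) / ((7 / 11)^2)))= 196 / 15125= 0.01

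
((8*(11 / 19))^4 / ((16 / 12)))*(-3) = -134931456 / 130321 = -1035.38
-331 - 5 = -336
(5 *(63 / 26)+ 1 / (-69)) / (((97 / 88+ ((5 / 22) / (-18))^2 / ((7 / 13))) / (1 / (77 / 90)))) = 4642252560 / 361880597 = 12.83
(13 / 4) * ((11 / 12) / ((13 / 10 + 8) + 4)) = 715 / 3192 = 0.22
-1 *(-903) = 903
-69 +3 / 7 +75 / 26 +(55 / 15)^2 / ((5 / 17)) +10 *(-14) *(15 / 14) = -1392101 / 8190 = -169.98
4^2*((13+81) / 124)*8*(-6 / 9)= -6016 / 93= -64.69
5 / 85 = 1 / 17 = 0.06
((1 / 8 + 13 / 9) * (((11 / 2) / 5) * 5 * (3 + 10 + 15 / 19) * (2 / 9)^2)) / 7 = 162833 / 193914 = 0.84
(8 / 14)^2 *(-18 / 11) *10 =-2880 / 539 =-5.34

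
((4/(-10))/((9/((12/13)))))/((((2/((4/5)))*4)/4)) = -16/975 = -0.02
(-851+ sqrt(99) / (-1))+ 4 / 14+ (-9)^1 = -6018 / 7 - 3 * sqrt(11) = -869.66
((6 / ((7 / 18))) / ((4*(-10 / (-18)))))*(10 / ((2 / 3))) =729 / 7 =104.14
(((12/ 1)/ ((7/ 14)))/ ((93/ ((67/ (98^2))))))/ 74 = 67/ 2753947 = 0.00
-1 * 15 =-15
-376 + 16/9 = -3368/9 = -374.22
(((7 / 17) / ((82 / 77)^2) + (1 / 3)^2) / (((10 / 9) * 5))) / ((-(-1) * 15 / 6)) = 97567 / 2857700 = 0.03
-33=-33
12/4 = 3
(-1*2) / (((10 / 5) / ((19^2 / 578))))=-361 / 578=-0.62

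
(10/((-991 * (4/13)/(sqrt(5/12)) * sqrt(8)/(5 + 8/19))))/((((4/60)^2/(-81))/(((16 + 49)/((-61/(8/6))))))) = -881229375 * sqrt(30)/4594276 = -1050.59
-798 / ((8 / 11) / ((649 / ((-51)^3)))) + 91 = 17044475 / 176868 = 96.37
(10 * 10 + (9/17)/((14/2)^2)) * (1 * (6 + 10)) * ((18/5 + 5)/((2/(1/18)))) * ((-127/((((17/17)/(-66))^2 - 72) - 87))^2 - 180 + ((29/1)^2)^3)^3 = 332881874080582696148686850298546972568612835018734631102661064110956/4137745026444824202754627359792684164565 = 80450069289696382131628990000.00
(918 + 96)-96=918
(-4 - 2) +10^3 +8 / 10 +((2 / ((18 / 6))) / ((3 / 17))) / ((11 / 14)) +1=495301 / 495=1000.61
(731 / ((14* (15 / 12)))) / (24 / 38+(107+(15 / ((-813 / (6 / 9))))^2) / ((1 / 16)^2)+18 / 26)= 238685159466 / 156527783423165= 0.00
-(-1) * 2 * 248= 496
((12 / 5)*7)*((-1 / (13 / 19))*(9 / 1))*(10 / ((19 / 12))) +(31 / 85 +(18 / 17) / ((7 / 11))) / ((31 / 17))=-19670549 / 14105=-1394.58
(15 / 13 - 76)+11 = -830 / 13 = -63.85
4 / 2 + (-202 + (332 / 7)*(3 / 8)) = -2551 / 14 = -182.21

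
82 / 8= 41 / 4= 10.25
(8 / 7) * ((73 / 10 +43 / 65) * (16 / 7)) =13248 / 637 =20.80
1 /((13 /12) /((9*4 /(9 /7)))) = 336 /13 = 25.85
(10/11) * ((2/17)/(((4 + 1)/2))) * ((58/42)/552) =29/270963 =0.00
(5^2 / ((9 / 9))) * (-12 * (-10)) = 3000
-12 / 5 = -2.40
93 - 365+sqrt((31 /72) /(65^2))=-272+sqrt(62) /780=-271.99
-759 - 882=-1641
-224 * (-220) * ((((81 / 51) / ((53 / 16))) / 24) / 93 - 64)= -88091843840 / 27931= -3153909.41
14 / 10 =7 / 5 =1.40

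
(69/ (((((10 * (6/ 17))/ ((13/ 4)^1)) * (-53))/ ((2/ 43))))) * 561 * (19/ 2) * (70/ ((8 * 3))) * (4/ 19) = -6653647/ 36464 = -182.47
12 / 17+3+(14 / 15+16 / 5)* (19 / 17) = 2123 / 255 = 8.33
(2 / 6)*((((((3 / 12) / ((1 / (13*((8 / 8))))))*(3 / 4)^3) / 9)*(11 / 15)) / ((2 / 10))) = 143 / 768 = 0.19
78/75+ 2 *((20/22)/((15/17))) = 2558/825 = 3.10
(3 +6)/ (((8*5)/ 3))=27/ 40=0.68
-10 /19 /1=-10 /19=-0.53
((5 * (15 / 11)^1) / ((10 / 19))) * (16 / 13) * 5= 11400 / 143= 79.72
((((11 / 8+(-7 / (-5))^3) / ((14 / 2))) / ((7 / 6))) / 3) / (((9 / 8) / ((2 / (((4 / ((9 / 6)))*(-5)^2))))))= 1373 / 306250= 0.00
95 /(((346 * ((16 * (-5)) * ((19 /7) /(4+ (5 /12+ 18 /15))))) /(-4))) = 2359 /83040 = 0.03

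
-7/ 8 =-0.88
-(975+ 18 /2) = -984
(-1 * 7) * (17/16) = -119/16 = -7.44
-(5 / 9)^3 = -125 / 729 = -0.17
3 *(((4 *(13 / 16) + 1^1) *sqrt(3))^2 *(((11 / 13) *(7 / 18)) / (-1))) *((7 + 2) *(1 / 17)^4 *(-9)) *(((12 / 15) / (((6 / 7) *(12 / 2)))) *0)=0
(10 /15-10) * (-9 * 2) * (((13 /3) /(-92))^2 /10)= 1183 /31740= 0.04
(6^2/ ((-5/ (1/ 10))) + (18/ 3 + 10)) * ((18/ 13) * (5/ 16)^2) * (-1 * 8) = -1719/ 104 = -16.53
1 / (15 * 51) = 0.00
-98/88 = -49/44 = -1.11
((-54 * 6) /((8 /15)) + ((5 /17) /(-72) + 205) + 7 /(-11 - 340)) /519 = -19214887 /24774984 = -0.78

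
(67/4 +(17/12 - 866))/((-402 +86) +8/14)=35609/13248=2.69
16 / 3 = 5.33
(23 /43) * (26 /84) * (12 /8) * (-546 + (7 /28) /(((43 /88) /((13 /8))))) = -28036931 /207088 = -135.39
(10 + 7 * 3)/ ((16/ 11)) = 341/ 16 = 21.31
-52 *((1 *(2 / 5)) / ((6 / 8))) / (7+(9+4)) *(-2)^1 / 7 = 208 / 525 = 0.40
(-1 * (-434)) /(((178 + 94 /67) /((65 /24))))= 189007 /28848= 6.55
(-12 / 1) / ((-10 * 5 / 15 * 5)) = 18 / 25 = 0.72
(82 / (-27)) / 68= -41 / 918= -0.04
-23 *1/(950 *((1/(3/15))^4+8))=-23/601350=-0.00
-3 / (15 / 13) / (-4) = 13 / 20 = 0.65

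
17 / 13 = 1.31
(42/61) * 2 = 84/61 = 1.38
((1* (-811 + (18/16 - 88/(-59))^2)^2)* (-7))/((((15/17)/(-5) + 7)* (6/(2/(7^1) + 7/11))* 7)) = -12913151350081648269/886638743158784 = -14564.16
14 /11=1.27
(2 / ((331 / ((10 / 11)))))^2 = 400 / 13256881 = 0.00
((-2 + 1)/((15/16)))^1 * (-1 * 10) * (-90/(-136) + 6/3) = 1448/51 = 28.39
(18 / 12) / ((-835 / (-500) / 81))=12150 / 167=72.75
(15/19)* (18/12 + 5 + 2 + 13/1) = 645/38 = 16.97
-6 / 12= -1 / 2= -0.50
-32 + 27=-5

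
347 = 347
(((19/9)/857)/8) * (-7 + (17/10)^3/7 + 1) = -704653/431928000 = -0.00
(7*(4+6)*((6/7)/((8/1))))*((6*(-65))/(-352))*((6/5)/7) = 1755/1232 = 1.42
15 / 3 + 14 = 19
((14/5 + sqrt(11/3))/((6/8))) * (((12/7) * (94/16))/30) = 47 * sqrt(33)/315 + 94/75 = 2.11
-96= -96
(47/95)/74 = 0.01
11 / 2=5.50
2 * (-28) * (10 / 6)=-280 / 3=-93.33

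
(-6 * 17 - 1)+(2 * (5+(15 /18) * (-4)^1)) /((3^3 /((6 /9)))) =-25009 /243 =-102.92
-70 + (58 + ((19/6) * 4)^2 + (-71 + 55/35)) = 4978/63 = 79.02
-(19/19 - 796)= 795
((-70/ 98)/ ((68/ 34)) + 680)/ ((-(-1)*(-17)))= -9515/ 238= -39.98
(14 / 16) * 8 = 7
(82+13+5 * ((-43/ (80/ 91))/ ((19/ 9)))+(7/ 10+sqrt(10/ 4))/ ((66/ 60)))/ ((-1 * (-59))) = -67579/ 197296+5 * sqrt(10)/ 649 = -0.32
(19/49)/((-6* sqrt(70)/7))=-0.05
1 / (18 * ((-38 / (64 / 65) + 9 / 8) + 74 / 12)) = -16 / 9015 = -0.00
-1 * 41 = -41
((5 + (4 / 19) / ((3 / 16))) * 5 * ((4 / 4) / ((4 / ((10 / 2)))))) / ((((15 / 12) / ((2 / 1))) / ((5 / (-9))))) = -17450 / 513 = -34.02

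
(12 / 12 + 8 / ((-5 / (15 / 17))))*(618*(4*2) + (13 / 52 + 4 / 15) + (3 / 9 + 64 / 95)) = -773829 / 380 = -2036.39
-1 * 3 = -3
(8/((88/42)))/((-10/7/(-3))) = 441/55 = 8.02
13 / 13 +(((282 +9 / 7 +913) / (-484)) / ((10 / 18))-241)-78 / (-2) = -205.45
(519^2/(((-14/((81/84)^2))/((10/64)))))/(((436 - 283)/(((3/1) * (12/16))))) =-981820845/23883776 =-41.11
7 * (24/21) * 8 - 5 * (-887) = 4499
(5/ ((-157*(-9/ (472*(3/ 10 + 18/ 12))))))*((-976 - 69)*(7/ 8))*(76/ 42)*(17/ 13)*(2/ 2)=-39829130/ 6123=-6504.84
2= 2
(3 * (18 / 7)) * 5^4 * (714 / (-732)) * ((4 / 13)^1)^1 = -1147500 / 793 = -1447.04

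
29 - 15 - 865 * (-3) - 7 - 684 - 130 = 1788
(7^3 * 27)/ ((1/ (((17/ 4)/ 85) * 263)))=2435643/ 20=121782.15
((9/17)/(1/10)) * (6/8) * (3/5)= 81/34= 2.38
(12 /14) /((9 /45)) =30 /7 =4.29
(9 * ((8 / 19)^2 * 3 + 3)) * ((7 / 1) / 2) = 80325 / 722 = 111.25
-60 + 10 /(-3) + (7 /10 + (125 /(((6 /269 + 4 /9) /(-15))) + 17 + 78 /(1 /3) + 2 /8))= -25957429 /6780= -3828.53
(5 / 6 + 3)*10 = 38.33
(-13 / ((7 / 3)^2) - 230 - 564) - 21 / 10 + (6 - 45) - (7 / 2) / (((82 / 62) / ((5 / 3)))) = -25370606 / 30135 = -841.90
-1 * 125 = -125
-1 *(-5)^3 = 125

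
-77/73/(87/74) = -5698/6351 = -0.90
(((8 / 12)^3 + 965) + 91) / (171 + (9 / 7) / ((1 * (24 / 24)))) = 99820 / 16281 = 6.13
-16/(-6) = 8/3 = 2.67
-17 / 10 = -1.70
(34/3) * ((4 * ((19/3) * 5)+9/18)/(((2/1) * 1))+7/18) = 39151/54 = 725.02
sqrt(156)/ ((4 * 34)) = sqrt(39)/ 68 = 0.09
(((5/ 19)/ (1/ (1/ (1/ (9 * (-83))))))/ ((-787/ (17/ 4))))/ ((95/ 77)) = 977823/ 1136428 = 0.86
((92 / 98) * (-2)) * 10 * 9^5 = -54325080 / 49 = -1108675.10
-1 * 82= -82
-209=-209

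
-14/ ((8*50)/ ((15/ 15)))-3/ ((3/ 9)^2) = -5407/ 200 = -27.04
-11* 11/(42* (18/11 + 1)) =-1331/1218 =-1.09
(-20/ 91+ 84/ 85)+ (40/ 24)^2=246871/ 69615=3.55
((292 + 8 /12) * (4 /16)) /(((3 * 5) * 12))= 439 /1080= 0.41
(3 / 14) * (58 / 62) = 87 / 434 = 0.20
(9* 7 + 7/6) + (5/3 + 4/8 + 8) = 223/3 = 74.33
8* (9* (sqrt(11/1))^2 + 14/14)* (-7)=-5600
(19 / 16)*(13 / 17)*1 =247 / 272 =0.91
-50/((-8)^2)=-25/32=-0.78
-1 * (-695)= 695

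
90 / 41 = 2.20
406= 406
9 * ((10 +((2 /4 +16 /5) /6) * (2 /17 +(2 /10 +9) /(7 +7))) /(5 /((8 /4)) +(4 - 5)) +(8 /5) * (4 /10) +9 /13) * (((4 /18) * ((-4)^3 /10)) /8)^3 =-1482298112 /3524259375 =-0.42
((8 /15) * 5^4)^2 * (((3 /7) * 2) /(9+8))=2000000 /357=5602.24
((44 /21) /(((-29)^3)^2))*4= 176 /12491289741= 0.00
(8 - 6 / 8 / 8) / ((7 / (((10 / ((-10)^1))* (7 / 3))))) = -2.64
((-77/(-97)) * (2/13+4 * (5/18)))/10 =5698/56745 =0.10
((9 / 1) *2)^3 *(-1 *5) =-29160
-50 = -50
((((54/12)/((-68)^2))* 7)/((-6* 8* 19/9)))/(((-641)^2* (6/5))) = -315/2310295112704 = -0.00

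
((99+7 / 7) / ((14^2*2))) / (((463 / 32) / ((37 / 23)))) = 14800 / 521801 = 0.03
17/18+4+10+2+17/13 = 4271/234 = 18.25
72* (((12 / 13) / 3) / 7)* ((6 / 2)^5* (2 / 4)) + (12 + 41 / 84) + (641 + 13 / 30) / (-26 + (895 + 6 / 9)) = 5666049023 / 14245140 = 397.75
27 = 27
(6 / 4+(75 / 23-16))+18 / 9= -425 / 46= -9.24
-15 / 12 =-5 / 4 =-1.25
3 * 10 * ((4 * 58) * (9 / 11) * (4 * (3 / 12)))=62640 / 11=5694.55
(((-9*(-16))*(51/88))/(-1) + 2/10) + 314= 12691/55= 230.75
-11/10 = -1.10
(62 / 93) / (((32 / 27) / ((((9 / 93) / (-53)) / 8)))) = -27 / 210304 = -0.00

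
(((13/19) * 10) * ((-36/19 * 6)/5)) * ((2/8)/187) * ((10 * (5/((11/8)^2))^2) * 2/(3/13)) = -12460032000/988369987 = -12.61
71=71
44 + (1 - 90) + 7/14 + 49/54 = -43.59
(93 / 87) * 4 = 124 / 29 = 4.28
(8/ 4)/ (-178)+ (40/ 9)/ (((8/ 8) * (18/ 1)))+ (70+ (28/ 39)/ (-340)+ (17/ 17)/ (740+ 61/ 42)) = 17422999231774/ 248067493245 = 70.23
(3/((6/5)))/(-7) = -5/14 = -0.36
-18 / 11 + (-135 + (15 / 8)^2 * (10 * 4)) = 3.99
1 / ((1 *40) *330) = 1 / 13200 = 0.00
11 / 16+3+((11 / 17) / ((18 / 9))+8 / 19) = 4.43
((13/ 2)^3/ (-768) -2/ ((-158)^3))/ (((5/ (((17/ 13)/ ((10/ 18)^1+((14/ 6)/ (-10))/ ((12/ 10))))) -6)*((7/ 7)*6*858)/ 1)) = 18414487499/ 1224600202315776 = 0.00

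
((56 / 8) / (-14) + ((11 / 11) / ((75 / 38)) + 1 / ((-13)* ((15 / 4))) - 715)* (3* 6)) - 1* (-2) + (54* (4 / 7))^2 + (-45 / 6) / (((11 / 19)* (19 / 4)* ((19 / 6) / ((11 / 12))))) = -7206353397 / 605150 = -11908.38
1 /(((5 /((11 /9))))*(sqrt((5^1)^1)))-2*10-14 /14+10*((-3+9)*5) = 279.11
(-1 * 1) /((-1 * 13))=0.08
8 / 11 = 0.73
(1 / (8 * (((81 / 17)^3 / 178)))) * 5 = 2186285 / 2125764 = 1.03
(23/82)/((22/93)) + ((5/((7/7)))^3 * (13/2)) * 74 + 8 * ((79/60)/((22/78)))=542675051/9020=60163.53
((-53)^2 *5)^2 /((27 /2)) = 394524050 /27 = 14612001.85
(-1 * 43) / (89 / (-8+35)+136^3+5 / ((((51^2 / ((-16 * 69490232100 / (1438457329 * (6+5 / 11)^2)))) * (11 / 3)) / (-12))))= -56581608275000667 / 3309970677653430975947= -0.00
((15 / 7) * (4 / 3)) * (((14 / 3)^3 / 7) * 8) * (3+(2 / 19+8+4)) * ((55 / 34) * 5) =353584000 / 8721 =40543.97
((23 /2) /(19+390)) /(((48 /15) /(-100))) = -2875 /3272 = -0.88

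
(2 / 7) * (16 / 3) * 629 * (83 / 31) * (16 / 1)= 26729984 / 651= 41059.88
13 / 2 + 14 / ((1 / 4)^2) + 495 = 1451 / 2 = 725.50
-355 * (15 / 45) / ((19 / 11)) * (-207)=269445 / 19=14181.32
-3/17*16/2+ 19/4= 227/68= 3.34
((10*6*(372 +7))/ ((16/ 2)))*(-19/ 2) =-108015/ 4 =-27003.75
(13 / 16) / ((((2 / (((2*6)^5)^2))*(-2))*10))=-6288482304 / 5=-1257696460.80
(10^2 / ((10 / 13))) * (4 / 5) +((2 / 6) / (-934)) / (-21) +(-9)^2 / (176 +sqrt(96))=2965799098 / 28391265 - 81 * sqrt(6) / 7720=104.44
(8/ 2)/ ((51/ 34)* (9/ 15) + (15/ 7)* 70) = 40/ 1509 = 0.03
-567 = -567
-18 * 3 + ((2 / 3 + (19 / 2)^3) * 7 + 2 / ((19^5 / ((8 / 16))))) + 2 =353841975421 / 59426376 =5954.29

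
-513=-513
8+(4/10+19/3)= 221/15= 14.73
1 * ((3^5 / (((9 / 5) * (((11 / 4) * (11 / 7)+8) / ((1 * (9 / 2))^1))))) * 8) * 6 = 54432 / 23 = 2366.61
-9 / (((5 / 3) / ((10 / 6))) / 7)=-63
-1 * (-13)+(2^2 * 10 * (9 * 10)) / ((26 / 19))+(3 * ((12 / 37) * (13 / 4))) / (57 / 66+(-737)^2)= 15195918938723 / 5747823497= 2643.77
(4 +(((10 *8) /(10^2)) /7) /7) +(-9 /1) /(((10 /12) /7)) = -17538 /245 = -71.58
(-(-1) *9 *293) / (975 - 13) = 2637 / 962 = 2.74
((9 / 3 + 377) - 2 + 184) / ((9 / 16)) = 8992 / 9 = 999.11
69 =69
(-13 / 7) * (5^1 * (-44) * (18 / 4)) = 12870 / 7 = 1838.57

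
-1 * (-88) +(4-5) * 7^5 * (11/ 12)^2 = -2020975/ 144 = -14034.55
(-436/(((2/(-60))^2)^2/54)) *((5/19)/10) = -9535320000/19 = -501858947.37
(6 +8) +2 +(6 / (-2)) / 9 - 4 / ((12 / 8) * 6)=137 / 9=15.22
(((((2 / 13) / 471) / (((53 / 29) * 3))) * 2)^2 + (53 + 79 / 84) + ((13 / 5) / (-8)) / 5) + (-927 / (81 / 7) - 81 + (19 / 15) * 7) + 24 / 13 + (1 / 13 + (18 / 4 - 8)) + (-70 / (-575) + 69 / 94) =-142136889131915199049 / 1434420545685636600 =-99.09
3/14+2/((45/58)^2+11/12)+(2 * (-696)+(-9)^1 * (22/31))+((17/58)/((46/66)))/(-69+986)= -202958447510184/145296679367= -1396.86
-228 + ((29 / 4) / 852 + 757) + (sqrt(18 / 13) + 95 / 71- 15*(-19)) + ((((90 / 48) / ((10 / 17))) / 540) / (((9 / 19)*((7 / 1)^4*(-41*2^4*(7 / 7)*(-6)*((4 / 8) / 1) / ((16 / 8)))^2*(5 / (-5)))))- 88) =728.52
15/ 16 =0.94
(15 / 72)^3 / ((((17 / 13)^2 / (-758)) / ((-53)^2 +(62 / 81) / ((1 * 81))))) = -147556778682625 / 13106043648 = -11258.68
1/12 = 0.08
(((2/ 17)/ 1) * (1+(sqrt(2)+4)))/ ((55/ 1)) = 2 * sqrt(2)/ 935+2/ 187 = 0.01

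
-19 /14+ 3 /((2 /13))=127 /7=18.14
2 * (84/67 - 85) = -11222/67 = -167.49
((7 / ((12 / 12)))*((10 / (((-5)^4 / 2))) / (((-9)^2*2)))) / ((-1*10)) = -7 / 50625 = -0.00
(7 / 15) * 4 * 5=28 / 3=9.33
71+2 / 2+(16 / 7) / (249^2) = 31248520 / 434007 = 72.00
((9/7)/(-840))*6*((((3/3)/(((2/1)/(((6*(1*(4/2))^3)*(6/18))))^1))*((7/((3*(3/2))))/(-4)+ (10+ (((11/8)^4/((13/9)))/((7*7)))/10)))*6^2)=-20322921609/799052800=-25.43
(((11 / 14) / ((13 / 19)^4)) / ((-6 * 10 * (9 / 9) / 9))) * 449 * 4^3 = -15447730056 / 999635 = -15453.37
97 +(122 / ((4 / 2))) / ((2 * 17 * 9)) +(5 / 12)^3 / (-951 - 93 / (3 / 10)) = 3600566483 / 37043136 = 97.20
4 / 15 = 0.27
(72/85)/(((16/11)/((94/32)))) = 4653/2720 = 1.71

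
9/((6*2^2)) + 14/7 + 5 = 59/8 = 7.38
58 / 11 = 5.27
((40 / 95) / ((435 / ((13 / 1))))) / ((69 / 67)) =6968 / 570285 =0.01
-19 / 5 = -3.80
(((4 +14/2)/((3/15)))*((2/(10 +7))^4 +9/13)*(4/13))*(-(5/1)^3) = -20677167500/14115049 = -1464.90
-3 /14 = -0.21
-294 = -294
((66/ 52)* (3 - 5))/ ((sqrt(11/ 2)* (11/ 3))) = -9* sqrt(22)/ 143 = -0.30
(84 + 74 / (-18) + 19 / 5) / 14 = 5.98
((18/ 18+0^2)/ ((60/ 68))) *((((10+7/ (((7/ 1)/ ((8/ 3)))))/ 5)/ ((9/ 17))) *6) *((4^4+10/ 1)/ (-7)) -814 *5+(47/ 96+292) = -108302449/ 21600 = -5014.00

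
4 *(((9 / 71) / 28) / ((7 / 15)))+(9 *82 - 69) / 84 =111371 / 13916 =8.00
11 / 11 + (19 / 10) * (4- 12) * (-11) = 841 / 5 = 168.20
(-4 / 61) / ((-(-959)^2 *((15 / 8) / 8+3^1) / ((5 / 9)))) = 1280 / 104515307883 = 0.00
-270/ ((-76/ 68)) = 241.58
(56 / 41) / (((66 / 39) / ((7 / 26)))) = 98 / 451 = 0.22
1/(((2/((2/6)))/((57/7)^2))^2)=1172889/9604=122.13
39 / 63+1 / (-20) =239 / 420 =0.57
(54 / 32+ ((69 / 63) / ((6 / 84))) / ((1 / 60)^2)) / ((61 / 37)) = 32679399 / 976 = 33482.99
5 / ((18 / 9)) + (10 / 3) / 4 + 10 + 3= 49 / 3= 16.33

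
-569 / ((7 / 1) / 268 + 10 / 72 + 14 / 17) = -11665638 / 20267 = -575.60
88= 88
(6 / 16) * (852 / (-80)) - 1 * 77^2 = -949279 / 160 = -5932.99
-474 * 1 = -474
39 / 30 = 13 / 10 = 1.30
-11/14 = -0.79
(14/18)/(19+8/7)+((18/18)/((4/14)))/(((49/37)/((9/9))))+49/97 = 5491517/1723302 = 3.19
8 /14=4 /7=0.57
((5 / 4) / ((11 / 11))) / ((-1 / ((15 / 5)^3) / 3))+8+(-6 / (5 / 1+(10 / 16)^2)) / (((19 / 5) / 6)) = -166073 / 1748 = -95.01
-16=-16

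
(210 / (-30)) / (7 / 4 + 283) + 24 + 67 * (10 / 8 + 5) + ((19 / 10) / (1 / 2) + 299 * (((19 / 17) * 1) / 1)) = 17784389 / 22780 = 780.70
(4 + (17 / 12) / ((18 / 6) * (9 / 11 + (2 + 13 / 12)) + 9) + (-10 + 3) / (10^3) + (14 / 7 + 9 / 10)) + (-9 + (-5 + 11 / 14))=-119623517 / 19131000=-6.25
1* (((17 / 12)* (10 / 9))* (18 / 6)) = 85 / 18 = 4.72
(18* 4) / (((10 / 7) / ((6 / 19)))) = 1512 / 95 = 15.92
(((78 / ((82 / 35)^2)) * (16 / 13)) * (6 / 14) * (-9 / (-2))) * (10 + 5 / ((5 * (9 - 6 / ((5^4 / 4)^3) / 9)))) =3779077075861500 / 11080810331707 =341.05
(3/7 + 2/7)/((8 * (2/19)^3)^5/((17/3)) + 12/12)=0.71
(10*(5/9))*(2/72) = 25/162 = 0.15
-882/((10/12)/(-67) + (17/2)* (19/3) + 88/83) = -2452401/152597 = -16.07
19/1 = 19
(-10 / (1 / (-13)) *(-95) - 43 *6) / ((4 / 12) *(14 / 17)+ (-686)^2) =-0.03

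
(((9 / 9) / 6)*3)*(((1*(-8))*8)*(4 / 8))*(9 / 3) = -48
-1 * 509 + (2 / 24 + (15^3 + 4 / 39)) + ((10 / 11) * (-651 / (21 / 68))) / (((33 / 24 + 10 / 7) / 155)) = -27771821525 / 269412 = -103083.09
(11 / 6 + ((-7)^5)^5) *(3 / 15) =-8046411717983789404831 / 30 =-268213723932792980161.03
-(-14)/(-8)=-7/4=-1.75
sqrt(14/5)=sqrt(70)/5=1.67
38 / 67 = 0.57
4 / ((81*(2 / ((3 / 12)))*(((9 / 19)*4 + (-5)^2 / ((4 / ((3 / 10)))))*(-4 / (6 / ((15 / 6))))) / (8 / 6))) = -304 / 232065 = -0.00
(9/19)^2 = 81/361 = 0.22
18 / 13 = 1.38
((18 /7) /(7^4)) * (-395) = -7110 /16807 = -0.42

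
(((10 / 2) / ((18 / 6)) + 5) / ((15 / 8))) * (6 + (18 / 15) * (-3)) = 128 / 15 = 8.53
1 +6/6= 2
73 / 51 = 1.43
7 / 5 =1.40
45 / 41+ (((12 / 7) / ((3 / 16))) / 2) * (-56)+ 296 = 1685 / 41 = 41.10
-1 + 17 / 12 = 5 / 12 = 0.42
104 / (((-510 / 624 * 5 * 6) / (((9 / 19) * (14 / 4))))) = -56784 / 8075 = -7.03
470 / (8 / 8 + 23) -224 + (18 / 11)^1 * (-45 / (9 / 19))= -359.87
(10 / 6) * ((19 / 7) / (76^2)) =0.00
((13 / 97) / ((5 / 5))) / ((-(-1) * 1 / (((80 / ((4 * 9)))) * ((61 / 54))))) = 7930 / 23571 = 0.34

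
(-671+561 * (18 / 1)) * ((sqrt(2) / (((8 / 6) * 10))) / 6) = 9427 * sqrt(2) / 80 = 166.65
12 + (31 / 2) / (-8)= 161 / 16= 10.06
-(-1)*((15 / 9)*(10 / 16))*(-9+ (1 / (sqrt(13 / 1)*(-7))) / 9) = -75 / 8 - 25*sqrt(13) / 19656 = -9.38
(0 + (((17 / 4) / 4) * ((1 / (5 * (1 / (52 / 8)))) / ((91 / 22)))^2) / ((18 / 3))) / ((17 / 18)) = 363 / 19600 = 0.02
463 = 463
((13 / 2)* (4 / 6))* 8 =104 / 3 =34.67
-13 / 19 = -0.68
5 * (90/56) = 225/28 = 8.04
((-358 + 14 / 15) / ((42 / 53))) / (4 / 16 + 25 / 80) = -2270944 / 2835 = -801.04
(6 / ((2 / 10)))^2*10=9000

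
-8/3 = -2.67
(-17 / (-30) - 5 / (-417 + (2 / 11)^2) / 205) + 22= 1400427551 / 62057190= 22.57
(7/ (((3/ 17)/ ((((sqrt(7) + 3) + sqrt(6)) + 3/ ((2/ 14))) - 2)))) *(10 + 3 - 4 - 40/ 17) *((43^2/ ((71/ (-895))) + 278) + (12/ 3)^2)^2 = 2111886081513551 *sqrt(6)/ 15123 + 2111886081513551 *sqrt(7)/ 15123 + 46461493793298122/ 15123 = 3783777190826.93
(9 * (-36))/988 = -81/247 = -0.33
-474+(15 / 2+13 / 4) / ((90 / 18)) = -9437 / 20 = -471.85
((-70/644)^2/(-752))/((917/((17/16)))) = -425/23346555904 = -0.00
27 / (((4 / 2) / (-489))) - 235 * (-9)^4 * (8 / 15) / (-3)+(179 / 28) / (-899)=6733572751 / 25172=267502.49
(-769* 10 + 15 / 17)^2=17086411225 / 289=59122530.19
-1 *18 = -18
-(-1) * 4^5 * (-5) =-5120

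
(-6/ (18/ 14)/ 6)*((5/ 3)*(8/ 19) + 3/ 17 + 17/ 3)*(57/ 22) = -7399/ 561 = -13.19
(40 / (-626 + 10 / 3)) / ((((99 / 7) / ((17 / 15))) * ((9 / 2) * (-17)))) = 28 / 416097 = 0.00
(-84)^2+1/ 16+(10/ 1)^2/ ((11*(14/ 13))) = 8703469/ 1232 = 7064.50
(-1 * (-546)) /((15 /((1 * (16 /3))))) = 2912 /15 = 194.13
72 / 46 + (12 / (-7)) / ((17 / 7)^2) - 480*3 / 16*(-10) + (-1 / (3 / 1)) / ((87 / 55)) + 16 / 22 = 17209363913 / 19083537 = 901.79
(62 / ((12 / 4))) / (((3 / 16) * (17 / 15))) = 4960 / 51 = 97.25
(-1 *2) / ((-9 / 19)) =4.22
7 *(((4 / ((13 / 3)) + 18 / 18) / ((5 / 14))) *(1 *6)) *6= 17640 / 13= 1356.92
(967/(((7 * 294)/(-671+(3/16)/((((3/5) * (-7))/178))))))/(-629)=36766307/72490992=0.51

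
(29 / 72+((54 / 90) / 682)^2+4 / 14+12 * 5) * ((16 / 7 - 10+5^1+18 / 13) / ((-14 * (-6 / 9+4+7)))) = 88917174809 / 159405682800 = 0.56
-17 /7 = -2.43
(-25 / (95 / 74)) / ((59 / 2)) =-740 / 1121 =-0.66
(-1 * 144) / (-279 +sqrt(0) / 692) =0.52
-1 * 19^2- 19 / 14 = -5073 / 14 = -362.36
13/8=1.62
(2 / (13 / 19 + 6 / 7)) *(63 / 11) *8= 134064 / 2255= 59.45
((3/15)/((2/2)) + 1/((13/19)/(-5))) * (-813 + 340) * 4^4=55942656/65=860656.25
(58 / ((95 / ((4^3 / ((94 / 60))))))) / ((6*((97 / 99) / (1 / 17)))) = 0.25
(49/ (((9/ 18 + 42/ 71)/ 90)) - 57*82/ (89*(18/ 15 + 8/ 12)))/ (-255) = -51655773/ 3283210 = -15.73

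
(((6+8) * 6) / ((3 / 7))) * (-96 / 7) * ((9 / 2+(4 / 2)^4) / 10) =-27552 / 5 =-5510.40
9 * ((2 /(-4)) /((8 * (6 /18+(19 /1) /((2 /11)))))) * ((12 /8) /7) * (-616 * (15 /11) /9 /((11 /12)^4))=1399680 /9209189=0.15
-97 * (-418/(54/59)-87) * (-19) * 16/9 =-432883840/243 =-1781414.98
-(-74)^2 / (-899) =5476 / 899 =6.09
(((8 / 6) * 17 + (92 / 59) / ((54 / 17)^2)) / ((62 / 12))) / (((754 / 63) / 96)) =7581728 / 213993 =35.43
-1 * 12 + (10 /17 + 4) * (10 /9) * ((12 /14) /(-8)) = -1493 /119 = -12.55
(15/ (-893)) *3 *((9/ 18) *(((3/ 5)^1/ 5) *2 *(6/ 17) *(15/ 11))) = -486/ 166991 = -0.00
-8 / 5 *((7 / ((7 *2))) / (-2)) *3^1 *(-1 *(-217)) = 1302 / 5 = 260.40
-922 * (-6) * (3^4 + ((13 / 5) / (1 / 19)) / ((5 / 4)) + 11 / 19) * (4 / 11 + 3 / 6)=159105852 / 275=578566.73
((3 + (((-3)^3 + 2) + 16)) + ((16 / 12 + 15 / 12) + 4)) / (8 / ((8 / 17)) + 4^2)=7 / 396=0.02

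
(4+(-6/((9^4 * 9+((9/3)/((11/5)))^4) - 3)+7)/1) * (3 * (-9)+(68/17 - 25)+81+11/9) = 976348334500/2593629333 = 376.44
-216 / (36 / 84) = -504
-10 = -10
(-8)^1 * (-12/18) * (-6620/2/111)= -52960/333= -159.04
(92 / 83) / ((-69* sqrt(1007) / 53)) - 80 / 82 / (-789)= 40 / 32349 - 4* sqrt(1007) / 4731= -0.03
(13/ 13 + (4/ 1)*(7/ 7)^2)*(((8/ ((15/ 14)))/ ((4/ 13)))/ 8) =91/ 6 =15.17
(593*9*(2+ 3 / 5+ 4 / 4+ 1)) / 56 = 122751 / 280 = 438.40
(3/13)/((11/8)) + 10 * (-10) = -14276/143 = -99.83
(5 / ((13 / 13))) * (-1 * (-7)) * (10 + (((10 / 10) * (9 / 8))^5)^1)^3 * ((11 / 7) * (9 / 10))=5726053678761750411 / 70368744177664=81372.12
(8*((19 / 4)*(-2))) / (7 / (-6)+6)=-15.72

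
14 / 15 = 0.93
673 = 673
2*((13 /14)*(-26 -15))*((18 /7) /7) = -9594 /343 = -27.97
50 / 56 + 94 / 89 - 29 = -67411 / 2492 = -27.05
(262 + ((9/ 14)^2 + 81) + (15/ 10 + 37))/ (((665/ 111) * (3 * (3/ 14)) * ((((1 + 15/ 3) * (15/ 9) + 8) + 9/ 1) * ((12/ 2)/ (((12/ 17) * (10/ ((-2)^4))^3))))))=69240875/ 656377344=0.11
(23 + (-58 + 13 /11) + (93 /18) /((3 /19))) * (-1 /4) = 217 /792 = 0.27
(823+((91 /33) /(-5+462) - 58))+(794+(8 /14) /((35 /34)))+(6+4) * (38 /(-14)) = 5662048016 /3694845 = 1532.42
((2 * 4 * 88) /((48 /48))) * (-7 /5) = -4928 /5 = -985.60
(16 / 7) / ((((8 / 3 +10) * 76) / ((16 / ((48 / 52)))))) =104 / 2527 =0.04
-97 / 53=-1.83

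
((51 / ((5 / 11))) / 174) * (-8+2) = -561 / 145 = -3.87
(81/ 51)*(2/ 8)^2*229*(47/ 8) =290601/ 2176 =133.55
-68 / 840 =-17 / 210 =-0.08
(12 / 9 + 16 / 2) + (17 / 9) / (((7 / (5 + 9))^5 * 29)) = 2980 / 261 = 11.42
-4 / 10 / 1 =-2 / 5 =-0.40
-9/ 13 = -0.69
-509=-509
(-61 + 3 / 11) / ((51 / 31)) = -20708 / 561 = -36.91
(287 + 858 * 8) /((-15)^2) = 7151 /225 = 31.78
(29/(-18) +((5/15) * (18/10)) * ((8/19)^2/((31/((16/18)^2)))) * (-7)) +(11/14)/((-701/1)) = -12092849369/7413421995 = -1.63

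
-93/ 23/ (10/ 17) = -1581/ 230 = -6.87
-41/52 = -0.79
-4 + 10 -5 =1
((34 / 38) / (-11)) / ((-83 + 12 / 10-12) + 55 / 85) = 1445 / 1654862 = 0.00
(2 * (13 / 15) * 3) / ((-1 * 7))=-26 / 35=-0.74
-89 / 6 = -14.83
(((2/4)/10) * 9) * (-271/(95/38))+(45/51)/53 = -2196789/45050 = -48.76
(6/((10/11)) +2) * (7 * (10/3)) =602/3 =200.67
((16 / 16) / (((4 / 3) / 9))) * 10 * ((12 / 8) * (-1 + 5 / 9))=-45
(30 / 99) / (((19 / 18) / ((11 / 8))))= 15 / 38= 0.39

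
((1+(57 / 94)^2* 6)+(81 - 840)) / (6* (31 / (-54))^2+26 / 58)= -23530616559 / 75519083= -311.59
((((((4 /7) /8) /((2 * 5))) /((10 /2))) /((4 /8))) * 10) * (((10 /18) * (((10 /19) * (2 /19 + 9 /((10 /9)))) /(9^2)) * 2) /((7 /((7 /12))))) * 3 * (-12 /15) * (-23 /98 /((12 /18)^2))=35857 /200593260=0.00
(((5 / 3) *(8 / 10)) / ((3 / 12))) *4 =21.33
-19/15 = -1.27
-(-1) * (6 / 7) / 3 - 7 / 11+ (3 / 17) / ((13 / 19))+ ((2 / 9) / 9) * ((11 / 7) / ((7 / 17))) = 14468 / 9648639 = 0.00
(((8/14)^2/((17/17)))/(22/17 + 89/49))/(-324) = -0.00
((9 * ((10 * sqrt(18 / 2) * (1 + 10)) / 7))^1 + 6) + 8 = 3068 / 7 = 438.29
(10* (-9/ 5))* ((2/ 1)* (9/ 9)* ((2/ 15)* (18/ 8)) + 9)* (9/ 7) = -7776/ 35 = -222.17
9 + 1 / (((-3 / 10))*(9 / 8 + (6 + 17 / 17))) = 335 / 39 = 8.59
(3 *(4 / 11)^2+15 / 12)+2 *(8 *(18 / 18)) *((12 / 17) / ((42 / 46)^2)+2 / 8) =23216071 / 1209516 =19.19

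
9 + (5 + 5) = 19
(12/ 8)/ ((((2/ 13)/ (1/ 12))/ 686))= 4459/ 8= 557.38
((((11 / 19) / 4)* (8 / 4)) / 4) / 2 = 11 / 304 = 0.04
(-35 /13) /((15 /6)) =-1.08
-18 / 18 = -1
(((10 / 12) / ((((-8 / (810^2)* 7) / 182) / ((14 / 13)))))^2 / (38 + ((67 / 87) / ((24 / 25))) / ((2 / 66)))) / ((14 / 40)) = 7282070302500000 / 44873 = 162281779745.06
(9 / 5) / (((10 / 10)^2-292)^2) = 1 / 47045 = 0.00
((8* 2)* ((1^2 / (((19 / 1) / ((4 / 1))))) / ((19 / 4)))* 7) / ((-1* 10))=-896 / 1805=-0.50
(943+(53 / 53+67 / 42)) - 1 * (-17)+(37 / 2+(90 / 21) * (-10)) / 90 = 1212529 / 1260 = 962.32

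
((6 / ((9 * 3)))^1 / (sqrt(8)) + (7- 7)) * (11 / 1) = 11 * sqrt(2) / 18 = 0.86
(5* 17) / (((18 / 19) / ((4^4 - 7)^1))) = 134045 / 6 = 22340.83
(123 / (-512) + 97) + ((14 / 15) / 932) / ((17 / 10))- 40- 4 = 320999063 / 6084096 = 52.76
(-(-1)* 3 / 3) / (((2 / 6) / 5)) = 15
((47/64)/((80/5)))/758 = 0.00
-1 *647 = -647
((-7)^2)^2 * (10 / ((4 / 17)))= 204085 / 2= 102042.50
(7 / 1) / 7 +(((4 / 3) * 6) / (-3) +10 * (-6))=-185 / 3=-61.67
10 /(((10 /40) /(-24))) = -960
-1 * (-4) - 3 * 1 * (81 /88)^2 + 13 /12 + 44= 1081255 /23232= 46.54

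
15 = 15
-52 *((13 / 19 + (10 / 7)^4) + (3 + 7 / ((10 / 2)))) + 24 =-104229236 / 228095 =-456.96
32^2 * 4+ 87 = 4183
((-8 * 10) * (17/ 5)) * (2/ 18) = -30.22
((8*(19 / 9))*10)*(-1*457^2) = -317450480 / 9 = -35272275.56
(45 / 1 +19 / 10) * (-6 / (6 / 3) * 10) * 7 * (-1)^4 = -9849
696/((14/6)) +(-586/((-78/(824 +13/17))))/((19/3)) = 37524583/29393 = 1276.65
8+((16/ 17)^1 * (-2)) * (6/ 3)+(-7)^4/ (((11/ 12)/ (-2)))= -978816/ 187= -5234.31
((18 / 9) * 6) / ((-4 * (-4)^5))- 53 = -53.00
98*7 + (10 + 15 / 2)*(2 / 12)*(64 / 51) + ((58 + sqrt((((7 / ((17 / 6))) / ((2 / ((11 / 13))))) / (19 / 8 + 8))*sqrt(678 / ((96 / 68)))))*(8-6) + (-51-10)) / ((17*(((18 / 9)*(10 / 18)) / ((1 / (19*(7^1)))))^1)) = 18*113^(1 / 4)*17^(3 / 4)*sqrt(249249) / 207367615 + 28068679 / 40698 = 689.68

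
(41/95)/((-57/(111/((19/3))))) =-4551/34295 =-0.13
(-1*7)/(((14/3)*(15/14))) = -7/5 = -1.40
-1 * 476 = -476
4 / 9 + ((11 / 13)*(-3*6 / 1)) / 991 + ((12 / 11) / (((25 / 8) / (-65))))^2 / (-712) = -9179545786 / 31215831075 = -0.29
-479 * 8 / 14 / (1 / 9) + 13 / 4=-68885 / 28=-2460.18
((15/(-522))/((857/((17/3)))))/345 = -17/30867426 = -0.00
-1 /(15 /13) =-13 /15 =-0.87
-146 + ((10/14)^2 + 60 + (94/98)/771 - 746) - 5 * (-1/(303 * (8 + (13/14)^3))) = -76617200285534/92144832171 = -831.49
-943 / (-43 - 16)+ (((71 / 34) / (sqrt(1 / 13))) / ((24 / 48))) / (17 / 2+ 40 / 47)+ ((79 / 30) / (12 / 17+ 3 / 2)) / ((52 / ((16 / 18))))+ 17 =6674 *sqrt(13) / 14943+ 256300724 / 7765875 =34.61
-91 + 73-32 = -50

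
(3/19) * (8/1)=1.26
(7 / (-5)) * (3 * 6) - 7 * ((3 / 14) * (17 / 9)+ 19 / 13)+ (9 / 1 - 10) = -15313 / 390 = -39.26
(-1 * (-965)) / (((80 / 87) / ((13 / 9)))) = 72761 / 48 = 1515.85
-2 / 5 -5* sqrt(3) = -9.06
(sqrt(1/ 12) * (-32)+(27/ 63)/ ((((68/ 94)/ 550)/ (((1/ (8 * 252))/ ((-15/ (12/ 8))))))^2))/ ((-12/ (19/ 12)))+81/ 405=1577987247121/ 7893110292480+19 * sqrt(3)/ 27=1.42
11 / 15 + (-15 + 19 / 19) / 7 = -19 / 15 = -1.27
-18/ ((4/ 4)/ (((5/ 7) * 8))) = -720/ 7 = -102.86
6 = 6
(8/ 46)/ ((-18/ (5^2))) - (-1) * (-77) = -15989/ 207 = -77.24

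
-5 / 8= -0.62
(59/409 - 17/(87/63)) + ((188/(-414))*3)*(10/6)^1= -35445184/2455227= -14.44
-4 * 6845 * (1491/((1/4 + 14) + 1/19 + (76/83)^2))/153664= -190837114635/10876281668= -17.55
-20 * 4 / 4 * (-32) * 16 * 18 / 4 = 46080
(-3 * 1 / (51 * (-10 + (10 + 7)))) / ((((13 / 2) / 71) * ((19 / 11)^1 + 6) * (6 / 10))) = -1562 / 78897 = -0.02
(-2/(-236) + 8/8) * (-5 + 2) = -357/118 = -3.03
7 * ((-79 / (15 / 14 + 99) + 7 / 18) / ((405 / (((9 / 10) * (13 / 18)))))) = -306397 / 68088600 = -0.00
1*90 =90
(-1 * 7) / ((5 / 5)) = -7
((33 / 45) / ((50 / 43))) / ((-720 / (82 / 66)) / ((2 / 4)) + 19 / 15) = -19393 / 35601050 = -0.00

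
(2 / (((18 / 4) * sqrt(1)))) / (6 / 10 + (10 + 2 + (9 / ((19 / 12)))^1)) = 380 / 15633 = 0.02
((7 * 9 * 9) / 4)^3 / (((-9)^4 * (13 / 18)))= 250047 / 416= 601.07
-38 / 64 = -19 / 32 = -0.59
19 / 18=1.06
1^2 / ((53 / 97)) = 97 / 53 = 1.83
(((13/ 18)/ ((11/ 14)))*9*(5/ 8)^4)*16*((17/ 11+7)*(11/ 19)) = 99.92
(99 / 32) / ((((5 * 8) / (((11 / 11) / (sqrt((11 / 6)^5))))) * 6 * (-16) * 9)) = -3 * sqrt(66) / 1239040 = -0.00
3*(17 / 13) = 51 / 13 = 3.92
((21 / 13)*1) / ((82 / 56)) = 588 / 533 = 1.10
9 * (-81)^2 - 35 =59014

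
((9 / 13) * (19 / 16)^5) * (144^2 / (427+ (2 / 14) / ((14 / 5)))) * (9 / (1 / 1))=796038591411 / 1114241024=714.42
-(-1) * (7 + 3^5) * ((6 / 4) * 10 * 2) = 7500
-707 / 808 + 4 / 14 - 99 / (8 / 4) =-2805 / 56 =-50.09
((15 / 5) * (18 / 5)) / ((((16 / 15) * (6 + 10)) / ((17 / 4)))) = 1377 / 512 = 2.69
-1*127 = -127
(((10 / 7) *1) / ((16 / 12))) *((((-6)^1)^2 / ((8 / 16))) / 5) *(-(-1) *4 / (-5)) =-432 / 35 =-12.34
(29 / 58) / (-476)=-1 / 952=-0.00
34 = 34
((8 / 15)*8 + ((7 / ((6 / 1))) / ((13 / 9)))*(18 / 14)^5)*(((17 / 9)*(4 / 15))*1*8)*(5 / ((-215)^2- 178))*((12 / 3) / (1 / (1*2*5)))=14475772544 / 116418465891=0.12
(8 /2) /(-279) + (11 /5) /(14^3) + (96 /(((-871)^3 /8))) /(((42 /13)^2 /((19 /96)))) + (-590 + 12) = -961217289539701 /1662966749080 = -578.01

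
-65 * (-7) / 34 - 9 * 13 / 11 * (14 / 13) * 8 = -29267 / 374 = -78.25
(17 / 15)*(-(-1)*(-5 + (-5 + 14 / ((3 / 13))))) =2584 / 45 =57.42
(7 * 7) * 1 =49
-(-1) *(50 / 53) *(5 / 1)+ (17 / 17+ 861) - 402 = 24630 / 53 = 464.72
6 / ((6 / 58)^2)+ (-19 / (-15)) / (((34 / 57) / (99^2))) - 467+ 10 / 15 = 10662593 / 510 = 20907.05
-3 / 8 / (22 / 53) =-0.90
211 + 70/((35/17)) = 245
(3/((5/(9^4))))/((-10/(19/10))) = -373977/500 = -747.95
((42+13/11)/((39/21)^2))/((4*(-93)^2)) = 23275/64313964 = 0.00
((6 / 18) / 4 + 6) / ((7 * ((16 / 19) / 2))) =1387 / 672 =2.06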